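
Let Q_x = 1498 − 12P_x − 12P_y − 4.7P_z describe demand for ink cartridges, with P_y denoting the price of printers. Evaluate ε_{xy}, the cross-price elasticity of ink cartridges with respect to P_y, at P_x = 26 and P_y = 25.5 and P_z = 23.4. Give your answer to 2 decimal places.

At P_x = 26 and P_y = 25.5 and P_z = 23.4: Q_x = 770.02.
∂Q_x/∂P_y = -12.
ε = (∂Q_x/∂P_y)(P_y/Q_x) = -12 × (25.5/770.02) ≈ -0.40.

-0.40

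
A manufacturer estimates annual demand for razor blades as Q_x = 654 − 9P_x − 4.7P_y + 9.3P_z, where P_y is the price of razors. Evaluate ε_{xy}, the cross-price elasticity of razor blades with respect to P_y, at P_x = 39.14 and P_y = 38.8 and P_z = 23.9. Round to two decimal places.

At P_x = 39.14 and P_y = 38.8 and P_z = 23.9: Q_x = 341.65.
∂Q_x/∂P_y = -4.7.
ε = (∂Q_x/∂P_y)(P_y/Q_x) = -4.7 × (38.8/341.65) ≈ -0.53.
Since ε < 0, razor blades and razors are complements.

-0.53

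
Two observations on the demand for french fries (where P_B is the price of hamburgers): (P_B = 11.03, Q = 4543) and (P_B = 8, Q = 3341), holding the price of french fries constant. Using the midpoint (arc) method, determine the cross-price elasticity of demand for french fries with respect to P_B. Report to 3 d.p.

ΔQ_A = 3341 − 4543 = -1202; ΔP_B = 8 − 11.03 = -3.03.
Midpoints: Q̄_A = 3942.0, P̄_B = 9.52.
ε = (ΔQ_A/Q̄_A)/(ΔP_B/P̄_B) = (-1202/3942.0)/(-3.03/9.52) ≈ 0.958.
ε > 0: french fries and hamburgers are substitutes.

0.958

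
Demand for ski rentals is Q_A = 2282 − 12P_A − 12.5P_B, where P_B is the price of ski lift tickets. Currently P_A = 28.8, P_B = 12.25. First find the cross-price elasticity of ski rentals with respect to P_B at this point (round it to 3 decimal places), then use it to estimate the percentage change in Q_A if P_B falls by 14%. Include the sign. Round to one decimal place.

1.2%

At P_A = 28.8, P_B = 12.25: Q_A = 1783.275.
∂Q_A/∂P_B = -12.5.
ε = (∂Q_A/∂P_B)(P_B/Q_A) = -12.5000 × 12.25/1783.275 ≈ -0.086.
%ΔQ_A ≈ ε × %ΔP_B = -0.086 × (-14%) = 1.2%.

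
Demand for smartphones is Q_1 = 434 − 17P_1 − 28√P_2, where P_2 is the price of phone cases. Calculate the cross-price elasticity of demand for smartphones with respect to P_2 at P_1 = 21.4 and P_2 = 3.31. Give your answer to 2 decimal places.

-1.32

At P_1 = 21.4 and P_2 = 3.31: Q_1 = 19.258.
∂Q_1/∂P_2 = -28/(2√P_2) = -28/(2√3.31) = -7.6951.
ε = (∂Q_1/∂P_2)(P_2/Q_1) = -7.6951 × (3.31/19.258) ≈ -1.32.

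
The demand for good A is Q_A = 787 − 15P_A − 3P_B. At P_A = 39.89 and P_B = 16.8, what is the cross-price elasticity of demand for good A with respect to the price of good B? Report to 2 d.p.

-0.36

At P_A = 39.89 and P_B = 16.8: Q_A = 138.25.
∂Q_A/∂P_B = -3.
ε = (∂Q_A/∂P_B)(P_B/Q_A) = -3 × (16.8/138.25) ≈ -0.36.
Since ε < 0, good A and good B are complements.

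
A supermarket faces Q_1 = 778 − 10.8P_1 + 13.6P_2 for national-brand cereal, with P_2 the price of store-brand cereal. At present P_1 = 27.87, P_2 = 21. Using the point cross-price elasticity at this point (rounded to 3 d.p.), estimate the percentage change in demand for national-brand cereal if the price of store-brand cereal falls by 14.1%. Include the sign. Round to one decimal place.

At P_1 = 27.87, P_2 = 21: Q_1 = 762.604.
∂Q_1/∂P_2 = 13.6.
ε = (∂Q_1/∂P_2)(P_2/Q_1) = 13.6000 × 21/762.604 ≈ 0.375.
%ΔQ_1 ≈ ε × %ΔP_2 = 0.375 × (-14.1%) = -5.3%.

-5.3%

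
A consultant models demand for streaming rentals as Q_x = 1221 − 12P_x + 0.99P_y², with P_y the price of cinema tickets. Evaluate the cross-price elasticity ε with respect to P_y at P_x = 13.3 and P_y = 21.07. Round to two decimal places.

At P_x = 13.3 and P_y = 21.07: Q_x = 1500.905.
∂Q_x/∂P_y = 1.98P_y = 1.98(21.07) = 41.7186.
ε = (∂Q_x/∂P_y)(P_y/Q_x) = 41.7186 × (21.07/1500.905) ≈ 0.59.
ε > 0: substitutes.

0.59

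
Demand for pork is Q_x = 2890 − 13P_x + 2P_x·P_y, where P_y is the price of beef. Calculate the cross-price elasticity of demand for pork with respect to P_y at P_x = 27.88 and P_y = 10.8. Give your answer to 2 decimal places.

0.19

At P_x = 27.88 and P_y = 10.8: Q_x = 3129.768.
∂Q_x/∂P_y = 2P_x = 2(27.88) = 55.7600.
ε = (∂Q_x/∂P_y)(P_y/Q_x) = 55.7600 × (10.8/3129.768) ≈ 0.19.
ε > 0: substitutes.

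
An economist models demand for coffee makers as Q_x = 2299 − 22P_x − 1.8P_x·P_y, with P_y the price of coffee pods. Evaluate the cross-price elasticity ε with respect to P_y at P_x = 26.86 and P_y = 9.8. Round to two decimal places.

-0.38

At P_x = 26.86 and P_y = 9.8: Q_x = 1234.270.
∂Q_x/∂P_y = -1.8P_x = -1.8(26.86) = -48.3480.
ε = (∂Q_x/∂P_y)(P_y/Q_x) = -48.3480 × (9.8/1234.270) ≈ -0.38.
ε < 0: complements.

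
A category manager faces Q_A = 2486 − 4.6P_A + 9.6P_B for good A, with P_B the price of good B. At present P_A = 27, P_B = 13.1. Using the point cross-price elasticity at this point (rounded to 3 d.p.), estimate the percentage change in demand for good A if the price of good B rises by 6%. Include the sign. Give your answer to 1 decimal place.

At P_A = 27, P_B = 13.1: Q_A = 2487.56.
∂Q_A/∂P_B = 9.6.
ε = (∂Q_A/∂P_B)(P_B/Q_A) = 9.6000 × 13.1/2487.56 ≈ 0.051.
%ΔQ_A ≈ ε × %ΔP_B = 0.051 × (6%) = 0.3%.

0.3%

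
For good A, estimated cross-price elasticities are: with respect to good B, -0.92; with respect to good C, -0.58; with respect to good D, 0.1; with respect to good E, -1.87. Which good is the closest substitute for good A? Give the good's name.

Substitutes have ε > 0. Among the positive values, 0.1 (good D) is largest.

good D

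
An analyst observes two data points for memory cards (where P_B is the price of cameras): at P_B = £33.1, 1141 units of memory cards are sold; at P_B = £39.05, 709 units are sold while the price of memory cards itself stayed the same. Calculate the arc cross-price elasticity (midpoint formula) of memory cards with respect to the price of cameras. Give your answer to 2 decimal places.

ΔQ_A = 709 − 1141 = -432; ΔP_B = 39.05 − 33.1 = 5.95.
Midpoints: Q̄_A = 925.0, P̄_B = 36.08.
ε = (ΔQ_A/Q̄_A)/(ΔP_B/P̄_B) = (-432/925.0)/(5.95/36.08) ≈ -2.83.
ε < 0: memory cards and cameras are complements.

-2.83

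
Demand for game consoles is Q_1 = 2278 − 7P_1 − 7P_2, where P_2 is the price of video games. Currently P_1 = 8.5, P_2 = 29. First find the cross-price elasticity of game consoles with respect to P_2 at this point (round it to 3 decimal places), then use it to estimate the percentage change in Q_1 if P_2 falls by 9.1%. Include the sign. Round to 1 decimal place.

0.9%

At P_1 = 8.5, P_2 = 29: Q_1 = 2015.5.
∂Q_1/∂P_2 = -7.
ε = (∂Q_1/∂P_2)(P_2/Q_1) = -7.0000 × 29/2015.5 ≈ -0.101.
%ΔQ_1 ≈ ε × %ΔP_2 = -0.101 × (-9.1%) = 0.9%.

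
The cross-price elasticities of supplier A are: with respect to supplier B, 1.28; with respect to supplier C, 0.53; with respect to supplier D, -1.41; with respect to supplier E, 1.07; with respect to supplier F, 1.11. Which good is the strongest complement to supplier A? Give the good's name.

supplier D

Complements have ε < 0. The most negative value is -1.41 (supplier D).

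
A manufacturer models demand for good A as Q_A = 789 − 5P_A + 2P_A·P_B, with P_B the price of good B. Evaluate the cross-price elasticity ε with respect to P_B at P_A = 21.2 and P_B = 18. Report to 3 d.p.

0.528

At P_A = 21.2 and P_B = 18: Q_A = 1446.2.
∂Q_A/∂P_B = 2P_A = 2(21.2) = 42.4000.
ε = (∂Q_A/∂P_B)(P_B/Q_A) = 42.4000 × (18/1446.2) ≈ 0.528.
ε > 0: substitutes.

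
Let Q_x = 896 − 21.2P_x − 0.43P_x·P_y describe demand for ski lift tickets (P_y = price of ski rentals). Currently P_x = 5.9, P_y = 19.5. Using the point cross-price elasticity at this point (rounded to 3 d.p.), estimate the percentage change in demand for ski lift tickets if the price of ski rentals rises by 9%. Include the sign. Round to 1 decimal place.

At P_x = 5.9, P_y = 19.5: Q_x = 721.448.
∂Q_x/∂P_y = -0.43P_x = -2.5370.
ε = (∂Q_x/∂P_y)(P_y/Q_x) = -2.5370 × 19.5/721.448 ≈ -0.069.
%ΔQ_x ≈ ε × %ΔP_y = -0.069 × (9%) = -0.6%.

-0.6%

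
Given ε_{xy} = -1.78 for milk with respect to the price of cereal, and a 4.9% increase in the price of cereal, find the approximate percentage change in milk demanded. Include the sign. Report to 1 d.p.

%ΔQ ≈ ε × %ΔP of cereal = -1.78 × (4.9%) = -8.7%.

-8.7%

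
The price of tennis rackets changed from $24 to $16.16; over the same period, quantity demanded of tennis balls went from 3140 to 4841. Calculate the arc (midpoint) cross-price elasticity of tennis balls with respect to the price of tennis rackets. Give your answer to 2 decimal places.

-1.09

ΔQ_A = 4841 − 3140 = 1701; ΔP_B = 16.16 − 24 = -7.84.
Midpoints: Q̄_A = 3990.5, P̄_B = 20.08.
ε = (ΔQ_A/Q̄_A)/(ΔP_B/P̄_B) = (1701/3990.5)/(-7.84/20.08) ≈ -1.09.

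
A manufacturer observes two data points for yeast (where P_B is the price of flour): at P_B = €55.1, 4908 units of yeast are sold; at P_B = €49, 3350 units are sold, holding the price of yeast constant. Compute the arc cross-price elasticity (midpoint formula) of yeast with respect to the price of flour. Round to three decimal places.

3.220

ΔQ_A = 3350 − 4908 = -1558; ΔP_B = 49 − 55.1 = -6.1.
Midpoints: Q̄_A = 4129.0, P̄_B = 52.05.
ε = (ΔQ_A/Q̄_A)/(ΔP_B/P̄_B) = (-1558/4129.0)/(-6.1/52.05) ≈ 3.220.
ε > 0: yeast and flour are substitutes.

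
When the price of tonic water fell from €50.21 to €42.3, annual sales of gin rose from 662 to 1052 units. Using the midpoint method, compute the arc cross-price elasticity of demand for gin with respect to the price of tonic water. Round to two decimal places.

-2.66

ΔQ_A = 1052 − 662 = 390; ΔP_B = 42.3 − 50.21 = -7.91.
Midpoints: Q̄_A = 857.0, P̄_B = 46.25.
ε = (ΔQ_A/Q̄_A)/(ΔP_B/P̄_B) = (390/857.0)/(-7.91/46.25) ≈ -2.66.
ε < 0: gin and tonic water are complements.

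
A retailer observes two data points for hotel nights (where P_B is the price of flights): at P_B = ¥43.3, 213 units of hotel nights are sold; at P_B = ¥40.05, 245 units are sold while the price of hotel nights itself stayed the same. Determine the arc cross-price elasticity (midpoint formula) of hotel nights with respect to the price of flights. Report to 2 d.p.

ΔQ_A = 245 − 213 = 32; ΔP_B = 40.05 − 43.3 = -3.25.
Midpoints: Q̄_A = 229.0, P̄_B = 41.67.
ε = (ΔQ_A/Q̄_A)/(ΔP_B/P̄_B) = (32/229.0)/(-3.25/41.67) ≈ -1.79.

-1.79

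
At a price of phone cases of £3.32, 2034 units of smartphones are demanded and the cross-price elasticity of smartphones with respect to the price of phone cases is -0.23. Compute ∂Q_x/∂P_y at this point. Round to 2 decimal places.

ε = (∂Q_x/∂P_y)·(P_y/Q_x) ⇒ ∂Q_x/∂P_y = ε·Q_x/P_y = -0.23 × 2034/3.32 ≈ -140.91.

-140.91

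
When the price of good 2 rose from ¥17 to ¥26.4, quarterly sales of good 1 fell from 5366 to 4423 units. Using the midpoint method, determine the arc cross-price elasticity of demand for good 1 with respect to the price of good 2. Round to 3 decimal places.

ΔQ_1 = 4423 − 5366 = -943; ΔP_2 = 26.4 − 17 = 9.4.
Midpoints: Q̄_1 = 4894.5, P̄_2 = 21.70.
ε = (ΔQ_1/Q̄_1)/(ΔP_2/P̄_2) = (-943/4894.5)/(9.4/21.70) ≈ -0.445.
ε < 0: good 1 and good 2 are complements.

-0.445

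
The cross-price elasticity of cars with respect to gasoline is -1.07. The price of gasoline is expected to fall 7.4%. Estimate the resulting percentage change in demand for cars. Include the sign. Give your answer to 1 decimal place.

%ΔQ ≈ ε × %ΔP of gasoline = -1.07 × (-7.4%) = 7.9%.
Demand for cars rises by about 7.9%.

7.9%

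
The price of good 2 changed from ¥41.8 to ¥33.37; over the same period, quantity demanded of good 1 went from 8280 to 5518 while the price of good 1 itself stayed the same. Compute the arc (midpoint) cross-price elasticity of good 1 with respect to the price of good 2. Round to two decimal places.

ΔQ_1 = 5518 − 8280 = -2762; ΔP_2 = 33.37 − 41.8 = -8.43.
Midpoints: Q̄_1 = 6899.0, P̄_2 = 37.58.
ε = (ΔQ_1/Q̄_1)/(ΔP_2/P̄_2) = (-2762/6899.0)/(-8.43/37.58) ≈ 1.78.

1.78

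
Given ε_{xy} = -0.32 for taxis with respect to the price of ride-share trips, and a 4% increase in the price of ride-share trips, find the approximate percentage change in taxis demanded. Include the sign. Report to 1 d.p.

-1.3%

%ΔQ ≈ ε × %ΔP of ride-share trips = -0.32 × (4%) = -1.3%.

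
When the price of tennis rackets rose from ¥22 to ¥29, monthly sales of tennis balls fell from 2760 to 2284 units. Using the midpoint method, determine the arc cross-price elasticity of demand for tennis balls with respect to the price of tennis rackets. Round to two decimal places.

ΔQ_A = 2284 − 2760 = -476; ΔP_B = 29 − 22 = 7.
Midpoints: Q̄_A = 2522.0, P̄_B = 25.50.
ε = (ΔQ_A/Q̄_A)/(ΔP_B/P̄_B) = (-476/2522.0)/(7/25.50) ≈ -0.69.
ε < 0: tennis balls and tennis rackets are complements.

-0.69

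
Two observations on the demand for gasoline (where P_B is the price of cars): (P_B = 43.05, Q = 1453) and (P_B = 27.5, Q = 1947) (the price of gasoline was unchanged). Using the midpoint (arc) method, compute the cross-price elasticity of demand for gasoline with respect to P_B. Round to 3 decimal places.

ΔQ_A = 1947 − 1453 = 494; ΔP_B = 27.5 − 43.05 = -15.55.
Midpoints: Q̄_A = 1700.0, P̄_B = 35.27.
ε = (ΔQ_A/Q̄_A)/(ΔP_B/P̄_B) = (494/1700.0)/(-15.55/35.27) ≈ -0.659.
ε < 0: gasoline and cars are complements.

-0.659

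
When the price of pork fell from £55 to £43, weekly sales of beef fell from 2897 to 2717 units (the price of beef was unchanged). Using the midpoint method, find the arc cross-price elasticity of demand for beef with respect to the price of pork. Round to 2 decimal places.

ΔQ_A = 2717 − 2897 = -180; ΔP_B = 43 − 55 = -12.
Midpoints: Q̄_A = 2807.0, P̄_B = 49.00.
ε = (ΔQ_A/Q̄_A)/(ΔP_B/P̄_B) = (-180/2807.0)/(-12/49.00) ≈ 0.26.
ε > 0: beef and pork are substitutes.

0.26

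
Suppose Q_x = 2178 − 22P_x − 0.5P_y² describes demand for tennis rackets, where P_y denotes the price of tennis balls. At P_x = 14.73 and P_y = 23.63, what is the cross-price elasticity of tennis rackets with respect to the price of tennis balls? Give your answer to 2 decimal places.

-0.35

At P_x = 14.73 and P_y = 23.63: Q_x = 1574.752.
∂Q_x/∂P_y = -1P_y = -1(23.63) = -23.6300.
ε = (∂Q_x/∂P_y)(P_y/Q_x) = -23.6300 × (23.63/1574.752) ≈ -0.35.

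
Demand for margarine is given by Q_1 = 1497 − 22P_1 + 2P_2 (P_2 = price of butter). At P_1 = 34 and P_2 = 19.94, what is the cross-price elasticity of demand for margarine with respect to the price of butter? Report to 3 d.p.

0.051

At P_1 = 34 and P_2 = 19.94: Q_1 = 788.88.
∂Q_1/∂P_2 = 2.
ε = (∂Q_1/∂P_2)(P_2/Q_1) = 2 × (19.94/788.88) ≈ 0.051.
Since ε > 0, margarine and butter are substitutes.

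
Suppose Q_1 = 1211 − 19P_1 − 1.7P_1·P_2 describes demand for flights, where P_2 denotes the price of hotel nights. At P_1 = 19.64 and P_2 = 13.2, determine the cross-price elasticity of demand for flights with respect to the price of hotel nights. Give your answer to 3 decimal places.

-1.110

At P_1 = 19.64 and P_2 = 13.2: Q_1 = 397.118.
∂Q_1/∂P_2 = -1.7P_1 = -1.7(19.64) = -33.3880.
ε = (∂Q_1/∂P_2)(P_2/Q_1) = -33.3880 × (13.2/397.118) ≈ -1.110.
ε < 0: complements.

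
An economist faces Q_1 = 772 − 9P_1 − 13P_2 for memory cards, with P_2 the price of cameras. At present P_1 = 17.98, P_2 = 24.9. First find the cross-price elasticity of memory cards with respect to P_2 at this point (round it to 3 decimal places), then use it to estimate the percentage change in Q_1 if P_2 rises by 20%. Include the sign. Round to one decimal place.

At P_1 = 17.98, P_2 = 24.9: Q_1 = 286.48.
∂Q_1/∂P_2 = -13.
ε = (∂Q_1/∂P_2)(P_2/Q_1) = -13.0000 × 24.9/286.48 ≈ -1.130.
%ΔQ_1 ≈ ε × %ΔP_2 = -1.130 × (20%) = -22.6%.

-22.6%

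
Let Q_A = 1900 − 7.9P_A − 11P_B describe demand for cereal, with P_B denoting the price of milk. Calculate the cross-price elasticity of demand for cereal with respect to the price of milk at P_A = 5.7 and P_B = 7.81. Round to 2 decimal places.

-0.05

At P_A = 5.7 and P_B = 7.81: Q_A = 1769.06.
∂Q_A/∂P_B = -11.
ε = (∂Q_A/∂P_B)(P_B/Q_A) = -11 × (7.81/1769.06) ≈ -0.05.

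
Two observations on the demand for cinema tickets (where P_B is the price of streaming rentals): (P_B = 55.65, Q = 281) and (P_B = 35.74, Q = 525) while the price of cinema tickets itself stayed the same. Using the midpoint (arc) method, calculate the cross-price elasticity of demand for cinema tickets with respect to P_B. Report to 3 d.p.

ΔQ_A = 525 − 281 = 244; ΔP_B = 35.74 − 55.65 = -19.91.
Midpoints: Q̄_A = 403.0, P̄_B = 45.70.
ε = (ΔQ_A/Q̄_A)/(ΔP_B/P̄_B) = (244/403.0)/(-19.91/45.70) ≈ -1.390.

-1.390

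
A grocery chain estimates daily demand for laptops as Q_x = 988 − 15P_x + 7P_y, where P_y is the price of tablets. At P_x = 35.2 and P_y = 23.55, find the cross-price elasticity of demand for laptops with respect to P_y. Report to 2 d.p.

0.26

At P_x = 35.2 and P_y = 23.55: Q_x = 624.85.
∂Q_x/∂P_y = 7.
ε = (∂Q_x/∂P_y)(P_y/Q_x) = 7 × (23.55/624.85) ≈ 0.26.
Since ε > 0, laptops and tablets are substitutes.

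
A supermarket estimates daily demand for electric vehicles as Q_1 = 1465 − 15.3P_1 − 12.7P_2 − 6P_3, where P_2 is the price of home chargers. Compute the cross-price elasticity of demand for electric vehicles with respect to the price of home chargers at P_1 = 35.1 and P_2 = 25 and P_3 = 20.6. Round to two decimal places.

-0.65

At P_1 = 35.1 and P_2 = 25 and P_3 = 20.6: Q_1 = 486.87.
∂Q_1/∂P_2 = -12.7.
ε = (∂Q_1/∂P_2)(P_2/Q_1) = -12.7 × (25/486.87) ≈ -0.65.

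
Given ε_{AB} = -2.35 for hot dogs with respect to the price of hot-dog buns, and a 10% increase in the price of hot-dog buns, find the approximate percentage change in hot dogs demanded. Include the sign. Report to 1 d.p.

%ΔQ ≈ ε × %ΔP of hot-dog buns = -2.35 × (10%) = -23.5%.

-23.5%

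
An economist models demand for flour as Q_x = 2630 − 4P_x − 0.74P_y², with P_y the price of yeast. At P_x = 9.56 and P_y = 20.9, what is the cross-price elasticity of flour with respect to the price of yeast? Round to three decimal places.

-0.285

At P_x = 9.56 and P_y = 20.9: Q_x = 2268.521.
∂Q_x/∂P_y = -1.48P_y = -1.48(20.9) = -30.9320.
ε = (∂Q_x/∂P_y)(P_y/Q_x) = -30.9320 × (20.9/2268.521) ≈ -0.285.
ε < 0: complements.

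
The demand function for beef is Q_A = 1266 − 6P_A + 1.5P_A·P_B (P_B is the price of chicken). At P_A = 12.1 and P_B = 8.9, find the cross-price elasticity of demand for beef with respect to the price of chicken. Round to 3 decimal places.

0.119

At P_A = 12.1 and P_B = 8.9: Q_A = 1354.935.
∂Q_A/∂P_B = 1.5P_A = 1.5(12.1) = 18.1500.
ε = (∂Q_A/∂P_B)(P_B/Q_A) = 18.1500 × (8.9/1354.935) ≈ 0.119.
ε > 0: substitutes.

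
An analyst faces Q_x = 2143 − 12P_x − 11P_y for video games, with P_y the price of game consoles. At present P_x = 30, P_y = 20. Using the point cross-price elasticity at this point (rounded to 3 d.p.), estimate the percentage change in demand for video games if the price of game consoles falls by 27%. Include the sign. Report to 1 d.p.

3.8%

At P_x = 30, P_y = 20: Q_x = 1563.
∂Q_x/∂P_y = -11.
ε = (∂Q_x/∂P_y)(P_y/Q_x) = -11.0000 × 20/1563 ≈ -0.141.
%ΔQ_x ≈ ε × %ΔP_y = -0.141 × (-27%) = 3.8%.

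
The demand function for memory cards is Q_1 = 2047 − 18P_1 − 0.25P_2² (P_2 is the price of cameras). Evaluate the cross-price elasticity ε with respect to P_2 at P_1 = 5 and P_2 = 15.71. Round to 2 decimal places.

-0.07

At P_1 = 5 and P_2 = 15.71: Q_1 = 1895.299.
∂Q_1/∂P_2 = -0.5P_2 = -0.5(15.71) = -7.8550.
ε = (∂Q_1/∂P_2)(P_2/Q_1) = -7.8550 × (15.71/1895.299) ≈ -0.07.
ε < 0: complements.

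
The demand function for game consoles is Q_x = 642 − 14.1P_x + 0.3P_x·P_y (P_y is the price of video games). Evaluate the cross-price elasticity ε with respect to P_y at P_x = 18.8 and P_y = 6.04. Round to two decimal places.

At P_x = 18.8 and P_y = 6.04: Q_x = 410.986.
∂Q_x/∂P_y = 0.3P_x = 0.3(18.8) = 5.6400.
ε = (∂Q_x/∂P_y)(P_y/Q_x) = 5.6400 × (6.04/410.986) ≈ 0.08.

0.08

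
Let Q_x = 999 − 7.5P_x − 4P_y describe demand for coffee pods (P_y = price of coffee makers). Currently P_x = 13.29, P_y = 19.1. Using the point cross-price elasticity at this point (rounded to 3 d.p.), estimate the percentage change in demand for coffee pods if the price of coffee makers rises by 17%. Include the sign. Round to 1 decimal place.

-1.6%

At P_x = 13.29, P_y = 19.1: Q_x = 822.925.
∂Q_x/∂P_y = -4.
ε = (∂Q_x/∂P_y)(P_y/Q_x) = -4.0000 × 19.1/822.925 ≈ -0.093.
%ΔQ_x ≈ ε × %ΔP_y = -0.093 × (17%) = -1.6%.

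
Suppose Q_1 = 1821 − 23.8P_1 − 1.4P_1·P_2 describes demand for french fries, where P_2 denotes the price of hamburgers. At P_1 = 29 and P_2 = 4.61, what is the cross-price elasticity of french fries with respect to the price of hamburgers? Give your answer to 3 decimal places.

-0.198

At P_1 = 29 and P_2 = 4.61: Q_1 = 943.634.
∂Q_1/∂P_2 = -1.4P_1 = -1.4(29) = -40.6000.
ε = (∂Q_1/∂P_2)(P_2/Q_1) = -40.6000 × (4.61/943.634) ≈ -0.198.
ε < 0: complements.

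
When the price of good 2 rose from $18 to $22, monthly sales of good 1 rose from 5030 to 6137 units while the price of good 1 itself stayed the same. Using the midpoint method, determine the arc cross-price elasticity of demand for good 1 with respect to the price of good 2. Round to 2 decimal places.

0.99

ΔQ_1 = 6137 − 5030 = 1107; ΔP_2 = 22 − 18 = 4.
Midpoints: Q̄_1 = 5583.5, P̄_2 = 20.00.
ε = (ΔQ_1/Q̄_1)/(ΔP_2/P̄_2) = (1107/5583.5)/(4/20.00) ≈ 0.99.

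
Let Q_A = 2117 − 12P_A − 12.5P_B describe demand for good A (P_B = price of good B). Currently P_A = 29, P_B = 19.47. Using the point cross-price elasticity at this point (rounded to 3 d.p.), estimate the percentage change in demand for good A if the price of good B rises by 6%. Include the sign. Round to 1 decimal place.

At P_A = 29, P_B = 19.47: Q_A = 1525.625.
∂Q_A/∂P_B = -12.5.
ε = (∂Q_A/∂P_B)(P_B/Q_A) = -12.5000 × 19.47/1525.625 ≈ -0.160.
%ΔQ_A ≈ ε × %ΔP_B = -0.160 × (6%) = -1.0%.

-1.0%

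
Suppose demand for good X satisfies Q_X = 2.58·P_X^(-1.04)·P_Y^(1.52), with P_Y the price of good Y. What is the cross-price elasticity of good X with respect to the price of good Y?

1.52

In a log-linear (constant-elasticity) demand function, the coefficient on the exponent of P_Y is the cross-price elasticity.
ε = 1.52. Positive, so good X and good Y are substitutes.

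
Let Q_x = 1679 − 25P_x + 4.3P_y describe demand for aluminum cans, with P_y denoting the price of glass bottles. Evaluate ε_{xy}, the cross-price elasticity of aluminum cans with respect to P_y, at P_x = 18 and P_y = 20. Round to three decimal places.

0.065

At P_x = 18 and P_y = 20: Q_x = 1315.
∂Q_x/∂P_y = 4.3.
ε = (∂Q_x/∂P_y)(P_y/Q_x) = 4.3 × (20/1315) ≈ 0.065.
Since ε > 0, aluminum cans and glass bottles are substitutes.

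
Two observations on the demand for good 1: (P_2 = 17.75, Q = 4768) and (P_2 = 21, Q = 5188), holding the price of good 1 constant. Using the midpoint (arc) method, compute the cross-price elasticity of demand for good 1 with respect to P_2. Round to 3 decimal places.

ΔQ_1 = 5188 − 4768 = 420; ΔP_2 = 21 − 17.75 = 3.25.
Midpoints: Q̄_1 = 4978.0, P̄_2 = 19.38.
ε = (ΔQ_1/Q̄_1)/(ΔP_2/P̄_2) = (420/4978.0)/(3.25/19.38) ≈ 0.503.

0.503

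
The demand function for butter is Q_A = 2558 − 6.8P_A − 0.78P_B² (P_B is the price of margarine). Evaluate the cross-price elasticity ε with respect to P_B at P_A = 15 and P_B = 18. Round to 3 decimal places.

At P_A = 15 and P_B = 18: Q_A = 2203.28.
∂Q_A/∂P_B = -1.56P_B = -1.56(18) = -28.0800.
ε = (∂Q_A/∂P_B)(P_B/Q_A) = -28.0800 × (18/2203.28) ≈ -0.229.

-0.229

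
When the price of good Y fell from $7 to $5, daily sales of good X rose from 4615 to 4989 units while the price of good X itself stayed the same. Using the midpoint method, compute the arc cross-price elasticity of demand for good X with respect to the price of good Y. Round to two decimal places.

-0.23

ΔQ_X = 4989 − 4615 = 374; ΔP_Y = 5 − 7 = -2.
Midpoints: Q̄_X = 4802.0, P̄_Y = 6.00.
ε = (ΔQ_X/Q̄_X)/(ΔP_Y/P̄_Y) = (374/4802.0)/(-2/6.00) ≈ -0.23.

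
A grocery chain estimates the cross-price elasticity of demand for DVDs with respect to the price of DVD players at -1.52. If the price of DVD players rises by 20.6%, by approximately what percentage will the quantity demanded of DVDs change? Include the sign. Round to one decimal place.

%ΔQ ≈ ε × %ΔP of DVD players = -1.52 × (20.6%) = -31.3%.

-31.3%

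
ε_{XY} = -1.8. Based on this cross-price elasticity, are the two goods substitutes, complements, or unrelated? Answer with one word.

complements

ε = -1.8 < 0, so a higher price of good Y lowers demand for good X: complements.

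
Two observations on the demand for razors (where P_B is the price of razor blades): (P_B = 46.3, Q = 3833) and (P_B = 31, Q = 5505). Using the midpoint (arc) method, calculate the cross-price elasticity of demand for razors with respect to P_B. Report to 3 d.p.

-0.905

ΔQ_A = 5505 − 3833 = 1672; ΔP_B = 31 − 46.3 = -15.3.
Midpoints: Q̄_A = 4669.0, P̄_B = 38.65.
ε = (ΔQ_A/Q̄_A)/(ΔP_B/P̄_B) = (1672/4669.0)/(-15.3/38.65) ≈ -0.905.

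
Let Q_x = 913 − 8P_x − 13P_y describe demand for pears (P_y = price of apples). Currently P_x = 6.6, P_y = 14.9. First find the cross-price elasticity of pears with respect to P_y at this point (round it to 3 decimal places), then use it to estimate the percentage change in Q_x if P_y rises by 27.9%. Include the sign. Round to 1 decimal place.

At P_x = 6.6, P_y = 14.9: Q_x = 666.5.
∂Q_x/∂P_y = -13.
ε = (∂Q_x/∂P_y)(P_y/Q_x) = -13.0000 × 14.9/666.5 ≈ -0.291.
%ΔQ_x ≈ ε × %ΔP_y = -0.291 × (27.9%) = -8.1%.

-8.1%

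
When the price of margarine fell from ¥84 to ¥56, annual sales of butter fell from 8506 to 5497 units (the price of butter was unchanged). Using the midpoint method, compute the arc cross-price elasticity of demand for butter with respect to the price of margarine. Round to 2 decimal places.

ΔQ_A = 5497 − 8506 = -3009; ΔP_B = 56 − 84 = -28.
Midpoints: Q̄_A = 7001.5, P̄_B = 70.00.
ε = (ΔQ_A/Q̄_A)/(ΔP_B/P̄_B) = (-3009/7001.5)/(-28/70.00) ≈ 1.07.
ε > 0: butter and margarine are substitutes.

1.07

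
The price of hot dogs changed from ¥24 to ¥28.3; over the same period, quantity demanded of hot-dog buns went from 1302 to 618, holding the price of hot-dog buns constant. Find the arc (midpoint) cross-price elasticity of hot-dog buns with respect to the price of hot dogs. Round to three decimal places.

ΔQ_A = 618 − 1302 = -684; ΔP_B = 28.3 − 24 = 4.3.
Midpoints: Q̄_A = 960.0, P̄_B = 26.15.
ε = (ΔQ_A/Q̄_A)/(ΔP_B/P̄_B) = (-684/960.0)/(4.3/26.15) ≈ -4.333.

-4.333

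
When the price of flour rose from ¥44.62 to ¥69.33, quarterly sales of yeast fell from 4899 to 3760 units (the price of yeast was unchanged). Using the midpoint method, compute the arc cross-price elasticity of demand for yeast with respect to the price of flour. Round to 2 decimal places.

ΔQ_A = 3760 − 4899 = -1139; ΔP_B = 69.33 − 44.62 = 24.71.
Midpoints: Q̄_A = 4329.5, P̄_B = 56.97.
ε = (ΔQ_A/Q̄_A)/(ΔP_B/P̄_B) = (-1139/4329.5)/(24.71/56.97) ≈ -0.61.
ε < 0: yeast and flour are complements.

-0.61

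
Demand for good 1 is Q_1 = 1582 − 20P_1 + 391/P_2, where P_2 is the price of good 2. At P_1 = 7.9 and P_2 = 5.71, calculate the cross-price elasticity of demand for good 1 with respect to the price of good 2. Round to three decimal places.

-0.046

At P_1 = 7.9 and P_2 = 5.71: Q_1 = 1492.476.
∂Q_1/∂P_2 = −391/P_2² = -11.9924.
ε = (∂Q_1/∂P_2)(P_2/Q_1) = -11.9924 × (5.71/1492.476) ≈ -0.046.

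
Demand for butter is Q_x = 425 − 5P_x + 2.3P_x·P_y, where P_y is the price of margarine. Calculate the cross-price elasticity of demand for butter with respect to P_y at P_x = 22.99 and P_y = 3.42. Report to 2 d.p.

At P_x = 22.99 and P_y = 3.42: Q_x = 490.889.
∂Q_x/∂P_y = 2.3P_x = 2.3(22.99) = 52.8770.
ε = (∂Q_x/∂P_y)(P_y/Q_x) = 52.8770 × (3.42/490.889) ≈ 0.37.
ε > 0: substitutes.

0.37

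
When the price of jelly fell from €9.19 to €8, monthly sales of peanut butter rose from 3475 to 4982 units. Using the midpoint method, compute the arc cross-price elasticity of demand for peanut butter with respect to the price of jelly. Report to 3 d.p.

-2.574

ΔQ_A = 4982 − 3475 = 1507; ΔP_B = 8 − 9.19 = -1.19.
Midpoints: Q̄_A = 4228.5, P̄_B = 8.59.
ε = (ΔQ_A/Q̄_A)/(ΔP_B/P̄_B) = (1507/4228.5)/(-1.19/8.59) ≈ -2.574.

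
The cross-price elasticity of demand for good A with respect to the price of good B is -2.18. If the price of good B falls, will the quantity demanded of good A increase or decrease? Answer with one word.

increase

ε < 0 and the price of good B falls, so the quantity of good A moves in the opposite direction: it increases.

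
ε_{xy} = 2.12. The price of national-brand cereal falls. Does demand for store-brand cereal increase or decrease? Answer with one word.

decrease

ε > 0 and the price of national-brand cereal falls, so the quantity of store-brand cereal moves in the same direction: it decreases.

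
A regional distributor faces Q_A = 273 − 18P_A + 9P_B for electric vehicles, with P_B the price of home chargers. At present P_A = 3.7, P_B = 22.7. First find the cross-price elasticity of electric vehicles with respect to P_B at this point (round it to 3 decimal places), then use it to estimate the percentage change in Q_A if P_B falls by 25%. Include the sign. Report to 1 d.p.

At P_A = 3.7, P_B = 22.7: Q_A = 410.7.
∂Q_A/∂P_B = 9.
ε = (∂Q_A/∂P_B)(P_B/Q_A) = 9.0000 × 22.7/410.7 ≈ 0.497.
%ΔQ_A ≈ ε × %ΔP_B = 0.497 × (-25%) = -12.4%.

-12.4%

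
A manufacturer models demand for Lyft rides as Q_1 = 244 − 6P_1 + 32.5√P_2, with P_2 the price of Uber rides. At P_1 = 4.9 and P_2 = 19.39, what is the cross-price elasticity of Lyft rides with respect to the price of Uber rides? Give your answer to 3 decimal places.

0.200

At P_1 = 4.9 and P_2 = 19.39: Q_1 = 357.711.
∂Q_1/∂P_2 = 32.5/(2√P_2) = 32.5/(2√19.39) = 3.6903.
ε = (∂Q_1/∂P_2)(P_2/Q_1) = 3.6903 × (19.39/357.711) ≈ 0.200.
ε > 0: substitutes.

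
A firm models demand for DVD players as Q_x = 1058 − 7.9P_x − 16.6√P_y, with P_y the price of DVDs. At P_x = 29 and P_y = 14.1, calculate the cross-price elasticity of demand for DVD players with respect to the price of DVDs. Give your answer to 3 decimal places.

-0.041

At P_x = 29 and P_y = 14.1: Q_x = 766.567.
∂Q_x/∂P_y = -16.6/(2√P_y) = -16.6/(2√14.1) = -2.2104.
ε = (∂Q_x/∂P_y)(P_y/Q_x) = -2.2104 × (14.1/766.567) ≈ -0.041.
ε < 0: complements.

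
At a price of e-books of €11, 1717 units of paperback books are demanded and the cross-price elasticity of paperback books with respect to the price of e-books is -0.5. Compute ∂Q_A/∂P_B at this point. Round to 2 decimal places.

ε = (∂Q_A/∂P_B)·(P_B/Q_A) ⇒ ∂Q_A/∂P_B = ε·Q_A/P_B = -0.5 × 1717/11 ≈ -78.05.

-78.05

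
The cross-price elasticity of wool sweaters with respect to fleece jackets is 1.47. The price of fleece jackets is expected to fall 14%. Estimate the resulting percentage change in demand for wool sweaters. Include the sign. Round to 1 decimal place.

%ΔQ ≈ ε × %ΔP of fleece jackets = 1.47 × (-14%) = -20.6%.
Demand for wool sweaters falls by about 20.6%.

-20.6%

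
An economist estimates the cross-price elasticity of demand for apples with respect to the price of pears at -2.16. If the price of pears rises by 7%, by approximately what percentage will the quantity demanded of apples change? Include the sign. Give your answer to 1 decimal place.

%ΔQ ≈ ε × %ΔP of pears = -2.16 × (7%) = -15.1%.
Demand for apples falls by about 15.1%.

-15.1%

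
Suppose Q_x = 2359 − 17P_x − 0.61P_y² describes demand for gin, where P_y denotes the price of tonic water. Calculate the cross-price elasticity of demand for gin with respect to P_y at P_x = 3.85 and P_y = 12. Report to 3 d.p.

At P_x = 3.85 and P_y = 12: Q_x = 2205.71.
∂Q_x/∂P_y = -1.22P_y = -1.22(12) = -14.6400.
ε = (∂Q_x/∂P_y)(P_y/Q_x) = -14.6400 × (12/2205.71) ≈ -0.080.

-0.080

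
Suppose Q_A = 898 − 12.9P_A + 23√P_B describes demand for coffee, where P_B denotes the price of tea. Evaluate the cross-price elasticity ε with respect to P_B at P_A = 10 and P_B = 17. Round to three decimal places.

0.055

At P_A = 10 and P_B = 17: Q_A = 863.831.
∂Q_A/∂P_B = 23/(2√P_B) = 23/(2√17) = 2.7892.
ε = (∂Q_A/∂P_B)(P_B/Q_A) = 2.7892 × (17/863.831) ≈ 0.055.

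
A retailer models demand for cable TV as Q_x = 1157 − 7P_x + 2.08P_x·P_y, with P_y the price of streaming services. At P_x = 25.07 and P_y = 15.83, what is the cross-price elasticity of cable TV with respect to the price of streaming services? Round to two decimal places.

0.46

At P_x = 25.07 and P_y = 15.83: Q_x = 1806.975.
∂Q_x/∂P_y = 2.08P_x = 2.08(25.07) = 52.1456.
ε = (∂Q_x/∂P_y)(P_y/Q_x) = 52.1456 × (15.83/1806.975) ≈ 0.46.
ε > 0: substitutes.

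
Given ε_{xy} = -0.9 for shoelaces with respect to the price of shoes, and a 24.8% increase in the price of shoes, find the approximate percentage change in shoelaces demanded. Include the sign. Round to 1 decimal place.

-22.3%

%ΔQ ≈ ε × %ΔP of shoes = -0.9 × (24.8%) = -22.3%.
Demand for shoelaces falls by about 22.3%.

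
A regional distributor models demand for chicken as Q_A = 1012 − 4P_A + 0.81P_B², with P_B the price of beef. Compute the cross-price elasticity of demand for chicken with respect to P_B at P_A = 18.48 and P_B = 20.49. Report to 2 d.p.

0.53

At P_A = 18.48 and P_B = 20.49: Q_A = 1278.150.
∂Q_A/∂P_B = 1.62P_B = 1.62(20.49) = 33.1938.
ε = (∂Q_A/∂P_B)(P_B/Q_A) = 33.1938 × (20.49/1278.150) ≈ 0.53.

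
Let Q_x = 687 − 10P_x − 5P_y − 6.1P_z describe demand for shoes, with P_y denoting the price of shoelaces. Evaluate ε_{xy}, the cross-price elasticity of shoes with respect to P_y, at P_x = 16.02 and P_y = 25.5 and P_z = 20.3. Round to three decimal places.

At P_x = 16.02 and P_y = 25.5 and P_z = 20.3: Q_x = 275.47.
∂Q_x/∂P_y = -5.
ε = (∂Q_x/∂P_y)(P_y/Q_x) = -5 × (25.5/275.47) ≈ -0.463.

-0.463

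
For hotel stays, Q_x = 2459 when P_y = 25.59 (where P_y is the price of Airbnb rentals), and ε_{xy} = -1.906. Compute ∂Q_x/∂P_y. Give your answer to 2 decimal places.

-183.15

ε = (∂Q_x/∂P_y)·(P_y/Q_x) ⇒ ∂Q_x/∂P_y = ε·Q_x/P_y = -1.906 × 2459/25.59 ≈ -183.15.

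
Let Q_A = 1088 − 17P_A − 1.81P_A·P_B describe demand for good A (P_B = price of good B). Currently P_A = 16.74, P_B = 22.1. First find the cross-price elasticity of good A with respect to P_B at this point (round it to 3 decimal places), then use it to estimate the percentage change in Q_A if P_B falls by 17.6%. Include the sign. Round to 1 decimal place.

88.1%

At P_A = 16.74, P_B = 22.1: Q_A = 133.803.
∂Q_A/∂P_B = -1.81P_A = -30.2994.
ε = (∂Q_A/∂P_B)(P_B/Q_A) = -30.2994 × 22.1/133.803 ≈ -5.004.
%ΔQ_A ≈ ε × %ΔP_B = -5.004 × (-17.6%) = 88.1%.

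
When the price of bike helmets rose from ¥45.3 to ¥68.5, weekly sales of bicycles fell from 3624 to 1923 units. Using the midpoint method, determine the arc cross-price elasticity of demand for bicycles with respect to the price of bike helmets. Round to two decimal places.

-1.50

ΔQ_A = 1923 − 3624 = -1701; ΔP_B = 68.5 − 45.3 = 23.2.
Midpoints: Q̄_A = 2773.5, P̄_B = 56.90.
ε = (ΔQ_A/Q̄_A)/(ΔP_B/P̄_B) = (-1701/2773.5)/(23.2/56.90) ≈ -1.50.
ε < 0: bicycles and bike helmets are complements.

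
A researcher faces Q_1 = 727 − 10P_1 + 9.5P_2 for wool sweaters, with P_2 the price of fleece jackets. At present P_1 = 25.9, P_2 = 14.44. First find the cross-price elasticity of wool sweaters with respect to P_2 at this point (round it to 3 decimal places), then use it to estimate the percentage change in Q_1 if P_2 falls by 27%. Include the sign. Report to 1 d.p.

-6.1%

At P_1 = 25.9, P_2 = 14.44: Q_1 = 605.18.
∂Q_1/∂P_2 = 9.5.
ε = (∂Q_1/∂P_2)(P_2/Q_1) = 9.5000 × 14.44/605.18 ≈ 0.227.
%ΔQ_1 ≈ ε × %ΔP_2 = 0.227 × (-27%) = -6.1%.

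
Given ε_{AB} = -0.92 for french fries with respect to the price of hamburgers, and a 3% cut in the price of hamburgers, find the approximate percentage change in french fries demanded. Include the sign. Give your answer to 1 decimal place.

%ΔQ ≈ ε × %ΔP of hamburgers = -0.92 × (-3%) = 2.8%.
Demand for french fries rises by about 2.8%.

2.8%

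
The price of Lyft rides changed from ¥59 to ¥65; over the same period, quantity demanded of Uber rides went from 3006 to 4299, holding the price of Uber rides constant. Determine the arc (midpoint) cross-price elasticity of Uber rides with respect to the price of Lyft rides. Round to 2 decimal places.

ΔQ_A = 4299 − 3006 = 1293; ΔP_B = 65 − 59 = 6.
Midpoints: Q̄_A = 3652.5, P̄_B = 62.00.
ε = (ΔQ_A/Q̄_A)/(ΔP_B/P̄_B) = (1293/3652.5)/(6/62.00) ≈ 3.66.

3.66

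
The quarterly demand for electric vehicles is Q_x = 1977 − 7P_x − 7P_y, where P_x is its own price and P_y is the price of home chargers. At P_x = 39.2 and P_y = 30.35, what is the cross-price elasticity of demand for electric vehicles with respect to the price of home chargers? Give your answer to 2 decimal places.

-0.14

At P_x = 39.2 and P_y = 30.35: Q_x = 1490.15.
∂Q_x/∂P_y = -7.
ε = (∂Q_x/∂P_y)(P_y/Q_x) = -7 × (30.35/1490.15) ≈ -0.14.
Since ε < 0, electric vehicles and home chargers are complements.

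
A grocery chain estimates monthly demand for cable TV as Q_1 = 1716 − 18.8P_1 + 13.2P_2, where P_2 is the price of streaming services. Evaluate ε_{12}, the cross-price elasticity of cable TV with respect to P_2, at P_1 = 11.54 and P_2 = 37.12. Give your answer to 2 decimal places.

0.25

At P_1 = 11.54 and P_2 = 37.12: Q_1 = 1989.032.
∂Q_1/∂P_2 = 13.2.
ε = (∂Q_1/∂P_2)(P_2/Q_1) = 13.2 × (37.12/1989.032) ≈ 0.25.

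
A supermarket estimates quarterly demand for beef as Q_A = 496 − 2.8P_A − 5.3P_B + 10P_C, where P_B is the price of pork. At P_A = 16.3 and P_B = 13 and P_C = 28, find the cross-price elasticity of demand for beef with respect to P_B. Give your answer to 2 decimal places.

At P_A = 16.3 and P_B = 13 and P_C = 28: Q_A = 661.46.
∂Q_A/∂P_B = -5.3.
ε = (∂Q_A/∂P_B)(P_B/Q_A) = -5.3 × (13/661.46) ≈ -0.10.
Since ε < 0, beef and pork are complements.

-0.10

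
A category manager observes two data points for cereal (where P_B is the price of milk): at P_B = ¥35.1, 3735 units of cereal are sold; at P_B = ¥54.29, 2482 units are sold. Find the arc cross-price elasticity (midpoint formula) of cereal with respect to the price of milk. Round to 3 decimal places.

-0.939

ΔQ_A = 2482 − 3735 = -1253; ΔP_B = 54.29 − 35.1 = 19.19.
Midpoints: Q̄_A = 3108.5, P̄_B = 44.70.
ε = (ΔQ_A/Q̄_A)/(ΔP_B/P̄_B) = (-1253/3108.5)/(19.19/44.70) ≈ -0.939.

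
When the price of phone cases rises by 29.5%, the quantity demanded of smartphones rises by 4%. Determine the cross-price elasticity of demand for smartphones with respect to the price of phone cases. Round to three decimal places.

ε = (%ΔQ of smartphones) / (%ΔP of phone cases) = (4%) / (29.5%) ≈ 0.136.

0.136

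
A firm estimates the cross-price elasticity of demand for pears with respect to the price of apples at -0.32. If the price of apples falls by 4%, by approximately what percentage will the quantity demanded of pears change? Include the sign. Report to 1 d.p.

%ΔQ ≈ ε × %ΔP of apples = -0.32 × (-4%) = 1.3%.

1.3%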